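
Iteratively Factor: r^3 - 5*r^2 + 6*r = (r)*(r^2 - 5*r + 6) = r*(r - 2)*(r - 3)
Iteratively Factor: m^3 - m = (m + 1)*(m^2 - m) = m*(m + 1)*(m - 1)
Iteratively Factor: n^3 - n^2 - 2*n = (n + 1)*(n^2 - 2*n) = (n - 2)*(n + 1)*(n)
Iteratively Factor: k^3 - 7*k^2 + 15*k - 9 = (k - 3)*(k^2 - 4*k + 3) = (k - 3)*(k - 1)*(k - 3)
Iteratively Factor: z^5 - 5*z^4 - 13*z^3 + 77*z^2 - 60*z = (z + 4)*(z^4 - 9*z^3 + 23*z^2 - 15*z) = (z - 1)*(z + 4)*(z^3 - 8*z^2 + 15*z) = (z - 3)*(z - 1)*(z + 4)*(z^2 - 5*z) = (z - 5)*(z - 3)*(z - 1)*(z + 4)*(z)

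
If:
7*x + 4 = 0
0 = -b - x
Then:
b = 4/7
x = -4/7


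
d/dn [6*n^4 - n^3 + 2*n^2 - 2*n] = 24*n^3 - 3*n^2 + 4*n - 2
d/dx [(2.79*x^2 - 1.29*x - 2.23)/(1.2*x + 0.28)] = (3.348*x^2 + 1.5624*x + 2.3148)/(1.44*x^2 + 0.672*x + 0.0784)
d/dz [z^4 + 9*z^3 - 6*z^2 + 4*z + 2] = 4*z^3 + 27*z^2 - 12*z + 4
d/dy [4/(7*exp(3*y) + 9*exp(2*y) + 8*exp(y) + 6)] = (-84*exp(2*y) - 72*exp(y) - 32)*exp(y)/(7*exp(3*y) + 9*exp(2*y) + 8*exp(y) + 6)^2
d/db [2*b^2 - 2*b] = 4*b - 2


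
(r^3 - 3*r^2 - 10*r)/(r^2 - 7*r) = (r^2 - 3*r - 10)/(r - 7)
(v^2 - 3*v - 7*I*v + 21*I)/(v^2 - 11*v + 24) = (v - 7*I)/(v - 8)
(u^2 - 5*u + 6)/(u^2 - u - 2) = (u - 3)/(u + 1)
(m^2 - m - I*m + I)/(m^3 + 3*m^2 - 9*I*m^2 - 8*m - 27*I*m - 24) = (m - 1)/(m^2 + m*(3 - 8*I) - 24*I)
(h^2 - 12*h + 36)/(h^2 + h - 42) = (h - 6)/(h + 7)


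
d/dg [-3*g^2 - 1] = -6*g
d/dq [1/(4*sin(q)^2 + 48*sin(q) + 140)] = -(sin(q) + 6)*cos(q)/(2*(sin(q)^2 + 12*sin(q) + 35)^2)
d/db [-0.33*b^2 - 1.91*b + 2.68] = -0.66*b - 1.91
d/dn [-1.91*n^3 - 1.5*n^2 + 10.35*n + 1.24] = -5.73*n^2 - 3.0*n + 10.35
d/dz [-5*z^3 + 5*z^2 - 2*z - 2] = -15*z^2 + 10*z - 2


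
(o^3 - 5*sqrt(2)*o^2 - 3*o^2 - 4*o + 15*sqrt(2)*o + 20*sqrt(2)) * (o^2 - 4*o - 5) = o^5 - 5*sqrt(2)*o^4 - 7*o^4 + 3*o^3 + 35*sqrt(2)*o^3 - 15*sqrt(2)*o^2 + 31*o^2 - 155*sqrt(2)*o + 20*o - 100*sqrt(2)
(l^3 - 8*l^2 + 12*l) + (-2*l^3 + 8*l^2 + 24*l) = -l^3 + 36*l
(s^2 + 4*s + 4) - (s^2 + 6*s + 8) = -2*s - 4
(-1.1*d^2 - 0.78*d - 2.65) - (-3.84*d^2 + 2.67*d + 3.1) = 2.74*d^2 - 3.45*d - 5.75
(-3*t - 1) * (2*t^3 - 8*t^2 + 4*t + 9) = -6*t^4 + 22*t^3 - 4*t^2 - 31*t - 9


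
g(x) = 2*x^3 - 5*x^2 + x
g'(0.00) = 1.00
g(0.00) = 0.00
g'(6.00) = 157.00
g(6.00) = 258.00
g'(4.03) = 58.15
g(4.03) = 53.73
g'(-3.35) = 101.84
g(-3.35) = -134.65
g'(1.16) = -2.53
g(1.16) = -2.45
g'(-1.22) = 22.13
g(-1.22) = -12.29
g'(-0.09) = 1.95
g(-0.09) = -0.13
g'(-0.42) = 6.26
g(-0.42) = -1.45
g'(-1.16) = 20.67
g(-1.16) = -11.01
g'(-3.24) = 96.39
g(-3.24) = -123.75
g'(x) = 6*x^2 - 10*x + 1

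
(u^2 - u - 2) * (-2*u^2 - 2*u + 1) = -2*u^4 + 7*u^2 + 3*u - 2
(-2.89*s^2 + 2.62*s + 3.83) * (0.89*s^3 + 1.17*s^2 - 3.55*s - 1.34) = -2.5721*s^5 - 1.0495*s^4 + 16.7336*s^3 - 0.9473*s^2 - 17.1073*s - 5.1322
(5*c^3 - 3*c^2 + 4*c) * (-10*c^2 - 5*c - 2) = -50*c^5 + 5*c^4 - 35*c^3 - 14*c^2 - 8*c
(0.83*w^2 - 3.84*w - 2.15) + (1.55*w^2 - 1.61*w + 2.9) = 2.38*w^2 - 5.45*w + 0.75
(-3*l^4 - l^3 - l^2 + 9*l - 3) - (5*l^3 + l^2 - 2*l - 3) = -3*l^4 - 6*l^3 - 2*l^2 + 11*l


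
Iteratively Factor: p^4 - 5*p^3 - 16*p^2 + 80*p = (p - 5)*(p^3 - 16*p) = (p - 5)*(p + 4)*(p^2 - 4*p) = p*(p - 5)*(p + 4)*(p - 4)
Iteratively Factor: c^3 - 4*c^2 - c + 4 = (c - 1)*(c^2 - 3*c - 4) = (c - 4)*(c - 1)*(c + 1)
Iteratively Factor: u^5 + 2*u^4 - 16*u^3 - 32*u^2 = (u)*(u^4 + 2*u^3 - 16*u^2 - 32*u) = u*(u + 4)*(u^3 - 2*u^2 - 8*u) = u^2*(u + 4)*(u^2 - 2*u - 8) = u^2*(u + 2)*(u + 4)*(u - 4)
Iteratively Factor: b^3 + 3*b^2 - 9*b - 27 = (b - 3)*(b^2 + 6*b + 9) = (b - 3)*(b + 3)*(b + 3)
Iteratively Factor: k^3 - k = (k - 1)*(k^2 + k) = (k - 1)*(k + 1)*(k)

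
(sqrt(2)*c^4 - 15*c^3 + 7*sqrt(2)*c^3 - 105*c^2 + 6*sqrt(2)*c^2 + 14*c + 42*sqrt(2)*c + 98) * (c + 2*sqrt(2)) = sqrt(2)*c^5 - 11*c^4 + 7*sqrt(2)*c^4 - 77*c^3 - 24*sqrt(2)*c^3 - 168*sqrt(2)*c^2 + 38*c^2 + 28*sqrt(2)*c + 266*c + 196*sqrt(2)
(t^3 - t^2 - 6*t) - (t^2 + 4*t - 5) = t^3 - 2*t^2 - 10*t + 5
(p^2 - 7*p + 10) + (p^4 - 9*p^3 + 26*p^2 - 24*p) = p^4 - 9*p^3 + 27*p^2 - 31*p + 10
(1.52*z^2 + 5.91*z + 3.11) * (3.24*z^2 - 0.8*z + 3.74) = 4.9248*z^4 + 17.9324*z^3 + 11.0332*z^2 + 19.6154*z + 11.6314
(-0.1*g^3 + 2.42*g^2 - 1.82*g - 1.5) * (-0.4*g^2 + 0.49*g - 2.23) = 0.04*g^5 - 1.017*g^4 + 2.1368*g^3 - 5.6884*g^2 + 3.3236*g + 3.345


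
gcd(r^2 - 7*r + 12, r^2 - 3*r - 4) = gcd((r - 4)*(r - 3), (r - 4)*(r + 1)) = r - 4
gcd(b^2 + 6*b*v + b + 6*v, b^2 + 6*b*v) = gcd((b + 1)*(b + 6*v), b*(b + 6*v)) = b + 6*v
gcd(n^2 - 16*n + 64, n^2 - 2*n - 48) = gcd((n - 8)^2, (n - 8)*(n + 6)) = n - 8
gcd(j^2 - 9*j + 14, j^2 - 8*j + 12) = j - 2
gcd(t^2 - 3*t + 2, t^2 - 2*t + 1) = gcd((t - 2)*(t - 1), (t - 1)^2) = t - 1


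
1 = 1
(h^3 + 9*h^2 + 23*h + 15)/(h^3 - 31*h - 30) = (h + 3)/(h - 6)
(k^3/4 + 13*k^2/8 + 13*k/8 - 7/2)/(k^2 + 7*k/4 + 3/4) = (2*k^3 + 13*k^2 + 13*k - 28)/(2*(4*k^2 + 7*k + 3))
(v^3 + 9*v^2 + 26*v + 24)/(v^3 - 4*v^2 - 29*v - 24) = (v^2 + 6*v + 8)/(v^2 - 7*v - 8)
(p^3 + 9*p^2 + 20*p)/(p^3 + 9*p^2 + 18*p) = (p^2 + 9*p + 20)/(p^2 + 9*p + 18)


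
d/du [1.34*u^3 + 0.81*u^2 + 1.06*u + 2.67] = 4.02*u^2 + 1.62*u + 1.06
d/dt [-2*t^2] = -4*t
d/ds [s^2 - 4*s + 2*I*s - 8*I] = 2*s - 4 + 2*I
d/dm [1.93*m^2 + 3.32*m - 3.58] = 3.86*m + 3.32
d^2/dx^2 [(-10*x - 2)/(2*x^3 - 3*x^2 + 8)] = 12*(-12*x^2*(x - 1)^2*(5*x + 1) + (10*x^2 - 10*x + (2*x - 1)*(5*x + 1))*(2*x^3 - 3*x^2 + 8))/(2*x^3 - 3*x^2 + 8)^3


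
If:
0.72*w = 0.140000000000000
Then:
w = 0.19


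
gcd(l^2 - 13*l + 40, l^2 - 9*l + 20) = l - 5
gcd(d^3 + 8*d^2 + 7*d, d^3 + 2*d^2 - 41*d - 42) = d^2 + 8*d + 7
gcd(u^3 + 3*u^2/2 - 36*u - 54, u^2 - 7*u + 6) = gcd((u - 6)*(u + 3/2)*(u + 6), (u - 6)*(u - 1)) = u - 6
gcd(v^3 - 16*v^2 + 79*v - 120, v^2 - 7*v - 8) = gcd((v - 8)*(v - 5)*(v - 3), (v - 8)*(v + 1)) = v - 8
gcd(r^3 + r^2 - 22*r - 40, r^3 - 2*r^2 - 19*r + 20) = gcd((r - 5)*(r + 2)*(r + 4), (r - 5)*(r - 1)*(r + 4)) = r^2 - r - 20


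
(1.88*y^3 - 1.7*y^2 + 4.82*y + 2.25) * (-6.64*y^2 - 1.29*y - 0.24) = -12.4832*y^5 + 8.8628*y^4 - 30.263*y^3 - 20.7498*y^2 - 4.0593*y - 0.54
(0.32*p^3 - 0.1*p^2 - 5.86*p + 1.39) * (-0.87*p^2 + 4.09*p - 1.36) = -0.2784*p^5 + 1.3958*p^4 + 4.254*p^3 - 25.0407*p^2 + 13.6547*p - 1.8904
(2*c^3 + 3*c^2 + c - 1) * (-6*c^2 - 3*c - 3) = -12*c^5 - 24*c^4 - 21*c^3 - 6*c^2 + 3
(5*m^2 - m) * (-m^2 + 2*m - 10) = -5*m^4 + 11*m^3 - 52*m^2 + 10*m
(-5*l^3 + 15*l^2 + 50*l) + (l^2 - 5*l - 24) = -5*l^3 + 16*l^2 + 45*l - 24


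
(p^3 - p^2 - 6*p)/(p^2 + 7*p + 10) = p*(p - 3)/(p + 5)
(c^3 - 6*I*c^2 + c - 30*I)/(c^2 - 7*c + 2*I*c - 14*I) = (c^2 - 8*I*c - 15)/(c - 7)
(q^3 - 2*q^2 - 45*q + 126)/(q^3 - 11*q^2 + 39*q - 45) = (q^2 + q - 42)/(q^2 - 8*q + 15)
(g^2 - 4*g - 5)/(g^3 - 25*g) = (g + 1)/(g*(g + 5))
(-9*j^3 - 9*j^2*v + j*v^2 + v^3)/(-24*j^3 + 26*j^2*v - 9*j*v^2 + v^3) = (3*j^2 + 4*j*v + v^2)/(8*j^2 - 6*j*v + v^2)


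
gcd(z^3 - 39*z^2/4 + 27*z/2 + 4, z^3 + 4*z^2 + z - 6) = 1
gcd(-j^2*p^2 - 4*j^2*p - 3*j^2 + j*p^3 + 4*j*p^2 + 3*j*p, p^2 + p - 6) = p + 3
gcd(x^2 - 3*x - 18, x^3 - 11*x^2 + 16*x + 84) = x - 6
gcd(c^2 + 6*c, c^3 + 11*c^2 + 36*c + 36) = c + 6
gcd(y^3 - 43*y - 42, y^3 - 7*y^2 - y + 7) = y^2 - 6*y - 7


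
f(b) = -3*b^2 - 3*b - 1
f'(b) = -6*b - 3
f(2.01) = -19.15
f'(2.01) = -15.06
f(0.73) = -4.79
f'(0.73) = -7.38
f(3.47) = -47.53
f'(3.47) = -23.82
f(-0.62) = -0.29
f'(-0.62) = 0.72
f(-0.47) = -0.25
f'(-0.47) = -0.18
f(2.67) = -30.40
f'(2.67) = -19.02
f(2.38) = -25.13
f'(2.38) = -17.28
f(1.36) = -10.63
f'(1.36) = -11.16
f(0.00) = -1.00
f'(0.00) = -3.00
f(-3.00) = -19.00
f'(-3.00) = 15.00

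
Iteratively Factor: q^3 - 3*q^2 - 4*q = (q)*(q^2 - 3*q - 4) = q*(q + 1)*(q - 4)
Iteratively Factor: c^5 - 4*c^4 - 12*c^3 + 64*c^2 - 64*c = (c + 4)*(c^4 - 8*c^3 + 20*c^2 - 16*c) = c*(c + 4)*(c^3 - 8*c^2 + 20*c - 16) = c*(c - 2)*(c + 4)*(c^2 - 6*c + 8) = c*(c - 2)^2*(c + 4)*(c - 4)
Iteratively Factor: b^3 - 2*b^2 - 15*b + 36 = (b + 4)*(b^2 - 6*b + 9) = (b - 3)*(b + 4)*(b - 3)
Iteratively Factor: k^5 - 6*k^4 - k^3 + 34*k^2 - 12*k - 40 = (k + 1)*(k^4 - 7*k^3 + 6*k^2 + 28*k - 40) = (k + 1)*(k + 2)*(k^3 - 9*k^2 + 24*k - 20) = (k - 2)*(k + 1)*(k + 2)*(k^2 - 7*k + 10) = (k - 5)*(k - 2)*(k + 1)*(k + 2)*(k - 2)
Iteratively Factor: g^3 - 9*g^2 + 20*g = (g - 4)*(g^2 - 5*g) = g*(g - 4)*(g - 5)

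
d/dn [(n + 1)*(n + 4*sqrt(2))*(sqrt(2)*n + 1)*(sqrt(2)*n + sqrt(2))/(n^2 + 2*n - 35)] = (4*n^5 + 9*sqrt(2)*n^4 + 16*n^4 - 264*n^3 + 36*sqrt(2)*n^3 - 918*sqrt(2)*n^2 - 416*n^2 - 1260*sqrt(2)*n - 716*n - 576 - 315*sqrt(2))/(n^4 + 4*n^3 - 66*n^2 - 140*n + 1225)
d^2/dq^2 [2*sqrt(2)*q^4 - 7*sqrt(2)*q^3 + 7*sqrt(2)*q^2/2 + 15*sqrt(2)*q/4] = sqrt(2)*(24*q^2 - 42*q + 7)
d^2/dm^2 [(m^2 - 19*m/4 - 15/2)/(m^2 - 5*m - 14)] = (m^3 + 78*m^2 - 348*m + 944)/(2*(m^6 - 15*m^5 + 33*m^4 + 295*m^3 - 462*m^2 - 2940*m - 2744))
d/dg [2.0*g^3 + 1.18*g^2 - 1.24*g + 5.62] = 6.0*g^2 + 2.36*g - 1.24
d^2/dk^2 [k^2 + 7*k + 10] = 2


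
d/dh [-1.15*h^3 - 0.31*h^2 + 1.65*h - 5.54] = -3.45*h^2 - 0.62*h + 1.65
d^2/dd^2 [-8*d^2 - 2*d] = -16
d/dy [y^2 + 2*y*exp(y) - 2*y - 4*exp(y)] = 2*y*exp(y) + 2*y - 2*exp(y) - 2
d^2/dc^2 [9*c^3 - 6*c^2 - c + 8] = 54*c - 12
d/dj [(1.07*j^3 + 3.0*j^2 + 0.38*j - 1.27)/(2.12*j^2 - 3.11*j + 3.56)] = (2.2684*j^4 - 6.6554*j^3 + 1.292*j^2 + 26.7448*j - 2.5969)/(4.4944*j^4 - 13.1864*j^3 + 24.7665*j^2 - 22.1432*j + 12.6736)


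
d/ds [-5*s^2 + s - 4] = 1 - 10*s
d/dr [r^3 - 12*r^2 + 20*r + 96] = 3*r^2 - 24*r + 20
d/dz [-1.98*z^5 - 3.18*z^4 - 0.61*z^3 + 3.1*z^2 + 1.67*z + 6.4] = -9.9*z^4 - 12.72*z^3 - 1.83*z^2 + 6.2*z + 1.67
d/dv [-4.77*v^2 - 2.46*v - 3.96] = -9.54*v - 2.46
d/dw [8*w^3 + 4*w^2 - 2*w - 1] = 24*w^2 + 8*w - 2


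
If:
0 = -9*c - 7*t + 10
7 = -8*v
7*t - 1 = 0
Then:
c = 1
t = 1/7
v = -7/8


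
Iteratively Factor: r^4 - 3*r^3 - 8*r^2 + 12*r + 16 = (r + 1)*(r^3 - 4*r^2 - 4*r + 16) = (r - 2)*(r + 1)*(r^2 - 2*r - 8) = (r - 2)*(r + 1)*(r + 2)*(r - 4)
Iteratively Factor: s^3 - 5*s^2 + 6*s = (s - 2)*(s^2 - 3*s) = (s - 3)*(s - 2)*(s)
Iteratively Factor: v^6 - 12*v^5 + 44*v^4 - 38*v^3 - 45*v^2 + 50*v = (v - 5)*(v^5 - 7*v^4 + 9*v^3 + 7*v^2 - 10*v) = (v - 5)^2*(v^4 - 2*v^3 - v^2 + 2*v) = (v - 5)^2*(v - 1)*(v^3 - v^2 - 2*v) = (v - 5)^2*(v - 2)*(v - 1)*(v^2 + v) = v*(v - 5)^2*(v - 2)*(v - 1)*(v + 1)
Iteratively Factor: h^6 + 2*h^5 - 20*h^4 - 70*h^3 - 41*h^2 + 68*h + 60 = (h + 3)*(h^5 - h^4 - 17*h^3 - 19*h^2 + 16*h + 20) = (h + 1)*(h + 3)*(h^4 - 2*h^3 - 15*h^2 - 4*h + 20) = (h - 1)*(h + 1)*(h + 3)*(h^3 - h^2 - 16*h - 20) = (h - 1)*(h + 1)*(h + 2)*(h + 3)*(h^2 - 3*h - 10) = (h - 5)*(h - 1)*(h + 1)*(h + 2)*(h + 3)*(h + 2)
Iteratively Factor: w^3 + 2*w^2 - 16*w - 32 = (w + 2)*(w^2 - 16) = (w - 4)*(w + 2)*(w + 4)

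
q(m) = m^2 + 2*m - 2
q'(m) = 2*m + 2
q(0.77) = 0.13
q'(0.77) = 3.54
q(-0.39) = -2.63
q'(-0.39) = 1.22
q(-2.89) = 0.57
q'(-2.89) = -3.78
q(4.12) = 23.21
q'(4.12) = 10.24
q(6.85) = 58.62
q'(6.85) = 15.70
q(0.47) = -0.84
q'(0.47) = 2.94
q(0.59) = -0.47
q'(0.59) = 3.18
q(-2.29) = -1.34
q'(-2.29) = -2.58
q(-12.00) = 118.00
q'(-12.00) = -22.00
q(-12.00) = 118.00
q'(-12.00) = -22.00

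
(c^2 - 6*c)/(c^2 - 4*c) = (c - 6)/(c - 4)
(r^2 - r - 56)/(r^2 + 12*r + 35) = (r - 8)/(r + 5)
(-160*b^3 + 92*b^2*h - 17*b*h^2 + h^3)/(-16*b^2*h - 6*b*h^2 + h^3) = (20*b^2 - 9*b*h + h^2)/(h*(2*b + h))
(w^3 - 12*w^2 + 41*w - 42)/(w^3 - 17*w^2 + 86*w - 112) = (w - 3)/(w - 8)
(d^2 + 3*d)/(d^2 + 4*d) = (d + 3)/(d + 4)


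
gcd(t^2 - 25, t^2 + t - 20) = t + 5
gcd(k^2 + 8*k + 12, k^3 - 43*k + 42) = 1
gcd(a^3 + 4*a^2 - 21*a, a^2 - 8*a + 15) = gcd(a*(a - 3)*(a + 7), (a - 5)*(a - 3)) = a - 3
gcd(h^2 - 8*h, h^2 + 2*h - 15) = 1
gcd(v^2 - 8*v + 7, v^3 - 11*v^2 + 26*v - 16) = v - 1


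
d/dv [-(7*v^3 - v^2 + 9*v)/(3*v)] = 1/3 - 14*v/3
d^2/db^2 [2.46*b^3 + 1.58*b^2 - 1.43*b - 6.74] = 14.76*b + 3.16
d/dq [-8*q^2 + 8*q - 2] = 8 - 16*q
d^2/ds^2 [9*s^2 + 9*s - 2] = 18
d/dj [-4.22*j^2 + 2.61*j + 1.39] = 2.61 - 8.44*j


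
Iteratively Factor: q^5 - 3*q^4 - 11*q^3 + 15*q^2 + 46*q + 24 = (q + 1)*(q^4 - 4*q^3 - 7*q^2 + 22*q + 24) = (q - 4)*(q + 1)*(q^3 - 7*q - 6) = (q - 4)*(q + 1)*(q + 2)*(q^2 - 2*q - 3) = (q - 4)*(q - 3)*(q + 1)*(q + 2)*(q + 1)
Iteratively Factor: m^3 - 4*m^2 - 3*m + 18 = (m - 3)*(m^2 - m - 6) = (m - 3)^2*(m + 2)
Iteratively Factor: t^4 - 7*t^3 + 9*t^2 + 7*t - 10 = (t - 2)*(t^3 - 5*t^2 - t + 5) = (t - 2)*(t - 1)*(t^2 - 4*t - 5) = (t - 5)*(t - 2)*(t - 1)*(t + 1)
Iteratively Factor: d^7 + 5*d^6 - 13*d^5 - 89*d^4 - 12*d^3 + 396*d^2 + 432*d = (d + 2)*(d^6 + 3*d^5 - 19*d^4 - 51*d^3 + 90*d^2 + 216*d) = (d + 2)*(d + 3)*(d^5 - 19*d^3 + 6*d^2 + 72*d) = (d + 2)^2*(d + 3)*(d^4 - 2*d^3 - 15*d^2 + 36*d) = (d + 2)^2*(d + 3)*(d + 4)*(d^3 - 6*d^2 + 9*d) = (d - 3)*(d + 2)^2*(d + 3)*(d + 4)*(d^2 - 3*d) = (d - 3)^2*(d + 2)^2*(d + 3)*(d + 4)*(d)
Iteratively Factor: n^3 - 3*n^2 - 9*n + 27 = (n - 3)*(n^2 - 9) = (n - 3)*(n + 3)*(n - 3)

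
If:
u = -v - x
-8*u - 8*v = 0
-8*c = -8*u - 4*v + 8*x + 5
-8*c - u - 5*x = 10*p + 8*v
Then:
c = -v/2 - 5/8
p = 1/2 - 3*v/10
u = -v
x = 0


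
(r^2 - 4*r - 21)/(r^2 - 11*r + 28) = (r + 3)/(r - 4)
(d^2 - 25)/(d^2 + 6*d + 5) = (d - 5)/(d + 1)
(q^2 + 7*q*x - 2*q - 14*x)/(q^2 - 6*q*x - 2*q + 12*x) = (-q - 7*x)/(-q + 6*x)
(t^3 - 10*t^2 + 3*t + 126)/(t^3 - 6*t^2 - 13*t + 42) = (t - 6)/(t - 2)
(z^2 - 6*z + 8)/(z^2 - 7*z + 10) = (z - 4)/(z - 5)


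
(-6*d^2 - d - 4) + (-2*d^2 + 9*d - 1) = -8*d^2 + 8*d - 5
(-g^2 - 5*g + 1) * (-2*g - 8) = 2*g^3 + 18*g^2 + 38*g - 8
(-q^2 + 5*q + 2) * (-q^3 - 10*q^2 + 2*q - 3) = q^5 + 5*q^4 - 54*q^3 - 7*q^2 - 11*q - 6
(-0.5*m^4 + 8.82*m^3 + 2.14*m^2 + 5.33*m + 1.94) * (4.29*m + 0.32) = -2.145*m^5 + 37.6778*m^4 + 12.003*m^3 + 23.5505*m^2 + 10.0282*m + 0.6208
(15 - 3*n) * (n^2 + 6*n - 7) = -3*n^3 - 3*n^2 + 111*n - 105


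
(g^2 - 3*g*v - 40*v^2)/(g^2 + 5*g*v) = (g - 8*v)/g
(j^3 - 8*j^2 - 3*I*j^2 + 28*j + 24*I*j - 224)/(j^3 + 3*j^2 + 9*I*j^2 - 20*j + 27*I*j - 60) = (j^2 - j*(8 + 7*I) + 56*I)/(j^2 + j*(3 + 5*I) + 15*I)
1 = 1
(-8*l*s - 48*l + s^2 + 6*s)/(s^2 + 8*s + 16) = (-8*l*s - 48*l + s^2 + 6*s)/(s^2 + 8*s + 16)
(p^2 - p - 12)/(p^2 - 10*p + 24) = (p + 3)/(p - 6)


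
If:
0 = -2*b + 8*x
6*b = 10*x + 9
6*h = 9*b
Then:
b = 18/7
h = 27/7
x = 9/14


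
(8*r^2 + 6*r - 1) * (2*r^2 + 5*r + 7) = 16*r^4 + 52*r^3 + 84*r^2 + 37*r - 7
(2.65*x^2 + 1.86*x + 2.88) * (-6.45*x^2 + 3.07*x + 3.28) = -17.0925*x^4 - 3.8615*x^3 - 4.1738*x^2 + 14.9424*x + 9.4464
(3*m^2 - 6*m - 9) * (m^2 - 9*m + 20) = 3*m^4 - 33*m^3 + 105*m^2 - 39*m - 180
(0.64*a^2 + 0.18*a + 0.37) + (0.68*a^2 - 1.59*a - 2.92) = 1.32*a^2 - 1.41*a - 2.55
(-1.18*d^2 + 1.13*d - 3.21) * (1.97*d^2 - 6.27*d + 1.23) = -2.3246*d^4 + 9.6247*d^3 - 14.8602*d^2 + 21.5166*d - 3.9483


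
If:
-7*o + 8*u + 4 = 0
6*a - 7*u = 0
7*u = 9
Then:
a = 3/2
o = 100/49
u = 9/7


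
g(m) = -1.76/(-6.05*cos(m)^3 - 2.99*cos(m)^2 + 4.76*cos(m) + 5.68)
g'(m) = -1.76*(-18.15*sin(m)*cos(m)^2 - 5.98*sin(m)*cos(m) + 4.76*sin(m))/(-6.05*cos(m)^3 - 2.99*cos(m)^2 + 4.76*cos(m) + 5.68)^2 = (31.944*cos(m)^2 + 10.5248*cos(m) - 8.3776)*sin(m)/(6.05*cos(m)^3 + 2.99*cos(m)^2 - 4.76*cos(m) - 5.68)^2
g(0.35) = -0.70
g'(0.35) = 1.63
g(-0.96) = -0.28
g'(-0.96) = -0.17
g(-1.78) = -0.38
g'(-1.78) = 0.42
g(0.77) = -0.33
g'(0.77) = 0.39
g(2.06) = -0.52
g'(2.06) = -0.48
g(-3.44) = -0.48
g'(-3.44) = 0.23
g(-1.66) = -0.34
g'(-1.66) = 0.33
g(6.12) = -1.06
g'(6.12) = -1.97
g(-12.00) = -0.45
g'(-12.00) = 0.81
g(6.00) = -0.82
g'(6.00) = -1.91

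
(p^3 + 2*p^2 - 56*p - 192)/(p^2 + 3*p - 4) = (p^2 - 2*p - 48)/(p - 1)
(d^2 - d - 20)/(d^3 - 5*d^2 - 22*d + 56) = (d - 5)/(d^2 - 9*d + 14)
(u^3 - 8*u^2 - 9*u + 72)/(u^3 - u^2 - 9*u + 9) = (u - 8)/(u - 1)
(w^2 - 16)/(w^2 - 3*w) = (w^2 - 16)/(w*(w - 3))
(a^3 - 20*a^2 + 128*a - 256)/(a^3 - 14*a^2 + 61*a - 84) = (a^2 - 16*a + 64)/(a^2 - 10*a + 21)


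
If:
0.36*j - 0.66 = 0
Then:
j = 1.83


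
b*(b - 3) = b^2 - 3*b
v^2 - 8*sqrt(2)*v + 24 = (v - 6*sqrt(2))*(v - 2*sqrt(2))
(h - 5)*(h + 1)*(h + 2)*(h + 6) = h^4 + 4*h^3 - 25*h^2 - 88*h - 60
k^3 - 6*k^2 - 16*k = k*(k - 8)*(k + 2)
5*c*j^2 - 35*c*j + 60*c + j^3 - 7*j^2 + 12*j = (5*c + j)*(j - 4)*(j - 3)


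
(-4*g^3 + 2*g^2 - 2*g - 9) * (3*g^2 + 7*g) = -12*g^5 - 22*g^4 + 8*g^3 - 41*g^2 - 63*g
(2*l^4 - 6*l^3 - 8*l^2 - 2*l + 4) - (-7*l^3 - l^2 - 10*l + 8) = 2*l^4 + l^3 - 7*l^2 + 8*l - 4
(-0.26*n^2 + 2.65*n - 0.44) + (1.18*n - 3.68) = -0.26*n^2 + 3.83*n - 4.12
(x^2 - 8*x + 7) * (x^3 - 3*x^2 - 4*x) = x^5 - 11*x^4 + 27*x^3 + 11*x^2 - 28*x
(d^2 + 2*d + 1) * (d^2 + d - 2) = d^4 + 3*d^3 + d^2 - 3*d - 2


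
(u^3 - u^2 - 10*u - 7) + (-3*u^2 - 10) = u^3 - 4*u^2 - 10*u - 17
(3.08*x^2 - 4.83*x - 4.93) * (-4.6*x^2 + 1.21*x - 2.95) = -14.168*x^4 + 25.9448*x^3 + 7.7477*x^2 + 8.2832*x + 14.5435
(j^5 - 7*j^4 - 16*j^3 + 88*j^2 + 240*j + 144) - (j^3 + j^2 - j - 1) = j^5 - 7*j^4 - 17*j^3 + 87*j^2 + 241*j + 145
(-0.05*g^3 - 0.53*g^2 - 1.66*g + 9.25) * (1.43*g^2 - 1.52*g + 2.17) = -0.0715*g^5 - 0.6819*g^4 - 1.6767*g^3 + 14.6006*g^2 - 17.6622*g + 20.0725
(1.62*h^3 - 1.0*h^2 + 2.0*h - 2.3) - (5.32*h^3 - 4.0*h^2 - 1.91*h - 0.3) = -3.7*h^3 + 3.0*h^2 + 3.91*h - 2.0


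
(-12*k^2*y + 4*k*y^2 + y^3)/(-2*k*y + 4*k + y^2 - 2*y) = y*(6*k + y)/(y - 2)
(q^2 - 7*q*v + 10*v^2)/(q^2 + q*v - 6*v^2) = (q - 5*v)/(q + 3*v)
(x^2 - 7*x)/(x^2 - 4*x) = (x - 7)/(x - 4)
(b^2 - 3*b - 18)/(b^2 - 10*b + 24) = (b + 3)/(b - 4)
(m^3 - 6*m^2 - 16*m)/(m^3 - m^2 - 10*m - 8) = m*(m - 8)/(m^2 - 3*m - 4)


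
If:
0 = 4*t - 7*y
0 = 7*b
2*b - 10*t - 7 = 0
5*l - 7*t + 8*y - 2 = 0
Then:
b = 0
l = 3/50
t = -7/10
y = -2/5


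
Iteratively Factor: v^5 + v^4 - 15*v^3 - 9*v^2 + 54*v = (v + 3)*(v^4 - 2*v^3 - 9*v^2 + 18*v) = (v + 3)^2*(v^3 - 5*v^2 + 6*v) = (v - 2)*(v + 3)^2*(v^2 - 3*v) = v*(v - 2)*(v + 3)^2*(v - 3)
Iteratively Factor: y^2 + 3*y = (y + 3)*(y)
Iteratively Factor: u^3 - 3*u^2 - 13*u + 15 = (u - 5)*(u^2 + 2*u - 3) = (u - 5)*(u - 1)*(u + 3)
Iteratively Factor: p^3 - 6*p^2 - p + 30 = (p - 3)*(p^2 - 3*p - 10) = (p - 5)*(p - 3)*(p + 2)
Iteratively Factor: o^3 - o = (o - 1)*(o^2 + o) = (o - 1)*(o + 1)*(o)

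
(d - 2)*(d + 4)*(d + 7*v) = d^3 + 7*d^2*v + 2*d^2 + 14*d*v - 8*d - 56*v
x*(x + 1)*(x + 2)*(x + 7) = x^4 + 10*x^3 + 23*x^2 + 14*x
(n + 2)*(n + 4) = n^2 + 6*n + 8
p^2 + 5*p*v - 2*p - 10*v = (p - 2)*(p + 5*v)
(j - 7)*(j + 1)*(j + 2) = j^3 - 4*j^2 - 19*j - 14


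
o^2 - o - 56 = (o - 8)*(o + 7)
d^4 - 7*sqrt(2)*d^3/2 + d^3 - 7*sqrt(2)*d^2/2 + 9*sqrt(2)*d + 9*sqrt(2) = (d + 1)*(d - 3*sqrt(2))*(d - 3*sqrt(2)/2)*(d + sqrt(2))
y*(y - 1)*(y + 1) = y^3 - y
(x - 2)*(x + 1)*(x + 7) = x^3 + 6*x^2 - 9*x - 14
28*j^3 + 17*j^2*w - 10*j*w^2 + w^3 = (-7*j + w)*(-4*j + w)*(j + w)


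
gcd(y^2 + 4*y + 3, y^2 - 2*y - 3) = y + 1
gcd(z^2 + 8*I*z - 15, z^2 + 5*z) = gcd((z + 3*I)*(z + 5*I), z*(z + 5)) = 1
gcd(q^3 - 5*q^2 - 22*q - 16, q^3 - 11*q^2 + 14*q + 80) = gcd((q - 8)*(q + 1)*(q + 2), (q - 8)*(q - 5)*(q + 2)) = q^2 - 6*q - 16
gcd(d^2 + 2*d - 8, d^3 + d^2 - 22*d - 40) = d + 4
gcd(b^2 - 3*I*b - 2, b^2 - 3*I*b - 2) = b^2 - 3*I*b - 2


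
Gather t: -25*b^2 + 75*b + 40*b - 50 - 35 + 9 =-25*b^2 + 115*b - 76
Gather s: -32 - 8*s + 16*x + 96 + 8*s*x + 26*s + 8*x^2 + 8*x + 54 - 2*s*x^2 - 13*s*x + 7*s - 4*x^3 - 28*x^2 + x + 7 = s*(-2*x^2 - 5*x + 25) - 4*x^3 - 20*x^2 + 25*x + 125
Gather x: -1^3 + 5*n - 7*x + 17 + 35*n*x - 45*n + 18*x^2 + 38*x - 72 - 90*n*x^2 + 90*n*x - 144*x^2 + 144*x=-40*n + x^2*(-90*n - 126) + x*(125*n + 175) - 56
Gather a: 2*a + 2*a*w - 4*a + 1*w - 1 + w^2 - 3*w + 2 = a*(2*w - 2) + w^2 - 2*w + 1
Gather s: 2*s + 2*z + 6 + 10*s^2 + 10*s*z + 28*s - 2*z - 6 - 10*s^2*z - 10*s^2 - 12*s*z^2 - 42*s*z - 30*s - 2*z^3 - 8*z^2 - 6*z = -10*s^2*z + s*(-12*z^2 - 32*z) - 2*z^3 - 8*z^2 - 6*z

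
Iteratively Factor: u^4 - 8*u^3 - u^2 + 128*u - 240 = (u - 5)*(u^3 - 3*u^2 - 16*u + 48) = (u - 5)*(u - 4)*(u^2 + u - 12) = (u - 5)*(u - 4)*(u - 3)*(u + 4)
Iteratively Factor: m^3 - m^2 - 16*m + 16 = (m - 4)*(m^2 + 3*m - 4) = (m - 4)*(m + 4)*(m - 1)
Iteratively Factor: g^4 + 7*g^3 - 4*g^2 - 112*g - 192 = (g - 4)*(g^3 + 11*g^2 + 40*g + 48) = (g - 4)*(g + 4)*(g^2 + 7*g + 12) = (g - 4)*(g + 4)^2*(g + 3)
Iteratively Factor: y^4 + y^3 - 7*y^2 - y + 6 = (y - 1)*(y^3 + 2*y^2 - 5*y - 6) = (y - 2)*(y - 1)*(y^2 + 4*y + 3) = (y - 2)*(y - 1)*(y + 3)*(y + 1)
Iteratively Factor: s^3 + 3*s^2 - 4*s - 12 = (s + 3)*(s^2 - 4) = (s - 2)*(s + 3)*(s + 2)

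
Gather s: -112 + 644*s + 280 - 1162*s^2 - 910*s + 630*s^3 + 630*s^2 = 630*s^3 - 532*s^2 - 266*s + 168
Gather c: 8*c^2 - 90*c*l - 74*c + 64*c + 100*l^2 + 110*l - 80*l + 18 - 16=8*c^2 + c*(-90*l - 10) + 100*l^2 + 30*l + 2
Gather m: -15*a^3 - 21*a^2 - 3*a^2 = -15*a^3 - 24*a^2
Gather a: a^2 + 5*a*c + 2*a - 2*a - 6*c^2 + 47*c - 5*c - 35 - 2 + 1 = a^2 + 5*a*c - 6*c^2 + 42*c - 36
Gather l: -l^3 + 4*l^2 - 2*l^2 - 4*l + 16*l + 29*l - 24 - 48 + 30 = -l^3 + 2*l^2 + 41*l - 42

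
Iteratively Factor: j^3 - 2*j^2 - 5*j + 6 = (j - 1)*(j^2 - j - 6) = (j - 3)*(j - 1)*(j + 2)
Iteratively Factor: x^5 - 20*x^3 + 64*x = (x)*(x^4 - 20*x^2 + 64) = x*(x + 2)*(x^3 - 2*x^2 - 16*x + 32) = x*(x - 2)*(x + 2)*(x^2 - 16) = x*(x - 2)*(x + 2)*(x + 4)*(x - 4)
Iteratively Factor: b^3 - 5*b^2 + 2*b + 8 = (b + 1)*(b^2 - 6*b + 8) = (b - 2)*(b + 1)*(b - 4)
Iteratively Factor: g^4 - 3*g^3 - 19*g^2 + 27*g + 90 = (g + 3)*(g^3 - 6*g^2 - g + 30) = (g - 5)*(g + 3)*(g^2 - g - 6) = (g - 5)*(g + 2)*(g + 3)*(g - 3)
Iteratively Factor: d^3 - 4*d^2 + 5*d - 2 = (d - 1)*(d^2 - 3*d + 2) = (d - 2)*(d - 1)*(d - 1)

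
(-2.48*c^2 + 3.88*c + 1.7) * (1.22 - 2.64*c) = 6.5472*c^3 - 13.2688*c^2 + 0.2456*c + 2.074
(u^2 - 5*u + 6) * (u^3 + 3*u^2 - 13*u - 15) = u^5 - 2*u^4 - 22*u^3 + 68*u^2 - 3*u - 90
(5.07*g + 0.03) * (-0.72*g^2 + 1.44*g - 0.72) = -3.6504*g^3 + 7.2792*g^2 - 3.6072*g - 0.0216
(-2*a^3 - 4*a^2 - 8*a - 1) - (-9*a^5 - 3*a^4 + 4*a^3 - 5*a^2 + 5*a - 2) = 9*a^5 + 3*a^4 - 6*a^3 + a^2 - 13*a + 1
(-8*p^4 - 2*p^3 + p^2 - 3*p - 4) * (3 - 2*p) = 16*p^5 - 20*p^4 - 8*p^3 + 9*p^2 - p - 12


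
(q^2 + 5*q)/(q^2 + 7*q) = (q + 5)/(q + 7)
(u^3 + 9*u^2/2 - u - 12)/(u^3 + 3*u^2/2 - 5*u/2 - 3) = (u + 4)/(u + 1)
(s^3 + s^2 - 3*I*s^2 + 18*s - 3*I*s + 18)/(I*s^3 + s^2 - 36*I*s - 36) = (s^3 + s^2 - 3*I*s^2 + 18*s - 3*I*s + 18)/(I*s^3 + s^2 - 36*I*s - 36)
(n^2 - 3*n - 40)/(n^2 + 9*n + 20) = (n - 8)/(n + 4)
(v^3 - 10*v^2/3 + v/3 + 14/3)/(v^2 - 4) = (3*v^2 - 4*v - 7)/(3*(v + 2))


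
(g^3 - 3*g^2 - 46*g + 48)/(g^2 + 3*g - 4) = (g^2 - 2*g - 48)/(g + 4)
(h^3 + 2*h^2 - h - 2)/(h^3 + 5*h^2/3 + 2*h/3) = 3*(h^2 + h - 2)/(h*(3*h + 2))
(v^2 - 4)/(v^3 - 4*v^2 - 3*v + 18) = (v - 2)/(v^2 - 6*v + 9)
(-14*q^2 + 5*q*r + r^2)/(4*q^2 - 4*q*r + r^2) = (-7*q - r)/(2*q - r)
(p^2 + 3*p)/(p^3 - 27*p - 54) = p/(p^2 - 3*p - 18)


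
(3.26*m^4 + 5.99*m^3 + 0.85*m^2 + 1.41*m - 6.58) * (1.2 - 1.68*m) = -5.4768*m^5 - 6.1512*m^4 + 5.76*m^3 - 1.3488*m^2 + 12.7464*m - 7.896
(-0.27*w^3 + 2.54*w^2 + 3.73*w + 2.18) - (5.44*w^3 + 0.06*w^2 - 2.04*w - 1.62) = -5.71*w^3 + 2.48*w^2 + 5.77*w + 3.8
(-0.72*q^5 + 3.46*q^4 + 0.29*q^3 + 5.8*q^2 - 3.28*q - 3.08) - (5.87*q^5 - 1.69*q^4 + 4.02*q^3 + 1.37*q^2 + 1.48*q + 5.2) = -6.59*q^5 + 5.15*q^4 - 3.73*q^3 + 4.43*q^2 - 4.76*q - 8.28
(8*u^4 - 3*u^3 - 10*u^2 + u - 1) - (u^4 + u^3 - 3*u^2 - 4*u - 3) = 7*u^4 - 4*u^3 - 7*u^2 + 5*u + 2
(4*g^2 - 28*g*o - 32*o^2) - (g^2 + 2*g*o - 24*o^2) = 3*g^2 - 30*g*o - 8*o^2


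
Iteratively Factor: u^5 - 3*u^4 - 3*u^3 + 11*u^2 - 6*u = (u - 1)*(u^4 - 2*u^3 - 5*u^2 + 6*u) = (u - 1)*(u + 2)*(u^3 - 4*u^2 + 3*u) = u*(u - 1)*(u + 2)*(u^2 - 4*u + 3) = u*(u - 3)*(u - 1)*(u + 2)*(u - 1)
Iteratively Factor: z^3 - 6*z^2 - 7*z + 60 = (z + 3)*(z^2 - 9*z + 20) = (z - 4)*(z + 3)*(z - 5)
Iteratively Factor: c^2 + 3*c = (c + 3)*(c)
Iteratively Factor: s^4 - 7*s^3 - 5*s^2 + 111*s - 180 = (s + 4)*(s^3 - 11*s^2 + 39*s - 45) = (s - 3)*(s + 4)*(s^2 - 8*s + 15) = (s - 5)*(s - 3)*(s + 4)*(s - 3)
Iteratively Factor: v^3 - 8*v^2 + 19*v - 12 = (v - 3)*(v^2 - 5*v + 4) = (v - 3)*(v - 1)*(v - 4)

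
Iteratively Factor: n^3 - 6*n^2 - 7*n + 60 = (n - 5)*(n^2 - n - 12) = (n - 5)*(n + 3)*(n - 4)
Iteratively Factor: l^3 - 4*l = (l + 2)*(l^2 - 2*l) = (l - 2)*(l + 2)*(l)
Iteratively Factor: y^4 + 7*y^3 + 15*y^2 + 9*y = (y)*(y^3 + 7*y^2 + 15*y + 9) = y*(y + 3)*(y^2 + 4*y + 3) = y*(y + 3)^2*(y + 1)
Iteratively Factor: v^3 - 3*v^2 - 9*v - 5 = (v + 1)*(v^2 - 4*v - 5) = (v + 1)^2*(v - 5)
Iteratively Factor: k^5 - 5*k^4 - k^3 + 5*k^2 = (k - 5)*(k^4 - k^2) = (k - 5)*(k - 1)*(k^3 + k^2) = k*(k - 5)*(k - 1)*(k^2 + k) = k^2*(k - 5)*(k - 1)*(k + 1)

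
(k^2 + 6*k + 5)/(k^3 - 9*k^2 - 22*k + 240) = (k + 1)/(k^2 - 14*k + 48)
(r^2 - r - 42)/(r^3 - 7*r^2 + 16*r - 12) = (r^2 - r - 42)/(r^3 - 7*r^2 + 16*r - 12)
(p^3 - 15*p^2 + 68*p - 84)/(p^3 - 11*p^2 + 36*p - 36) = (p - 7)/(p - 3)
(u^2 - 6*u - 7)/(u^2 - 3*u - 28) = (u + 1)/(u + 4)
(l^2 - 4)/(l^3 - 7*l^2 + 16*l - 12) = (l + 2)/(l^2 - 5*l + 6)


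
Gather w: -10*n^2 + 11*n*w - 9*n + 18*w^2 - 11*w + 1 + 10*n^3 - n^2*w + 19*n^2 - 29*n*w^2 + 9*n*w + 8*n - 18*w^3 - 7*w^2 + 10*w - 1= 10*n^3 + 9*n^2 - n - 18*w^3 + w^2*(11 - 29*n) + w*(-n^2 + 20*n - 1)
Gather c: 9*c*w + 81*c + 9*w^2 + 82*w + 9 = c*(9*w + 81) + 9*w^2 + 82*w + 9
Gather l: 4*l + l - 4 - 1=5*l - 5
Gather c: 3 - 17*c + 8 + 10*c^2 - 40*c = 10*c^2 - 57*c + 11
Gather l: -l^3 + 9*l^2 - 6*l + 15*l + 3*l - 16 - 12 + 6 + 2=-l^3 + 9*l^2 + 12*l - 20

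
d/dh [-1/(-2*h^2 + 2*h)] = (1/2 - h)/(h^2*(h - 1)^2)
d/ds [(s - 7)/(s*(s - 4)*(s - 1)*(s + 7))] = (-3*s^4 + 24*s^3 + 73*s^2 - 434*s + 196)/(s^2*(s^6 + 4*s^5 - 58*s^4 - 68*s^3 + 1073*s^2 - 1736*s + 784))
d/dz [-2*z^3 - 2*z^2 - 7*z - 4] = -6*z^2 - 4*z - 7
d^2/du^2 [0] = 0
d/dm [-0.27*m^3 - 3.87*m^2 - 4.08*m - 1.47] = -0.81*m^2 - 7.74*m - 4.08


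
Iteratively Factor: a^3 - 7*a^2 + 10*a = (a)*(a^2 - 7*a + 10) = a*(a - 2)*(a - 5)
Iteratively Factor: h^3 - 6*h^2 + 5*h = (h - 5)*(h^2 - h) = (h - 5)*(h - 1)*(h)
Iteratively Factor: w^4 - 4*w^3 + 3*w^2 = (w)*(w^3 - 4*w^2 + 3*w) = w*(w - 3)*(w^2 - w) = w*(w - 3)*(w - 1)*(w)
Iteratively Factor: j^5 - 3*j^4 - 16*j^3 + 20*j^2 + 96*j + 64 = (j + 1)*(j^4 - 4*j^3 - 12*j^2 + 32*j + 64) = (j - 4)*(j + 1)*(j^3 - 12*j - 16) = (j - 4)*(j + 1)*(j + 2)*(j^2 - 2*j - 8) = (j - 4)^2*(j + 1)*(j + 2)*(j + 2)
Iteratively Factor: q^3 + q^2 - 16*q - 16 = (q + 4)*(q^2 - 3*q - 4) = (q - 4)*(q + 4)*(q + 1)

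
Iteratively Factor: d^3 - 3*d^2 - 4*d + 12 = (d + 2)*(d^2 - 5*d + 6) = (d - 2)*(d + 2)*(d - 3)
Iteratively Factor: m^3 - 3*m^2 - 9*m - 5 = (m + 1)*(m^2 - 4*m - 5) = (m + 1)^2*(m - 5)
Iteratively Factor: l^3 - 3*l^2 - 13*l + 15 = (l - 1)*(l^2 - 2*l - 15) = (l - 1)*(l + 3)*(l - 5)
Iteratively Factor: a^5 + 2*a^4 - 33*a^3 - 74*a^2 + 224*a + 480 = (a - 5)*(a^4 + 7*a^3 + 2*a^2 - 64*a - 96) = (a - 5)*(a - 3)*(a^3 + 10*a^2 + 32*a + 32) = (a - 5)*(a - 3)*(a + 2)*(a^2 + 8*a + 16) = (a - 5)*(a - 3)*(a + 2)*(a + 4)*(a + 4)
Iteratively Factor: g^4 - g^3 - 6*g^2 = (g + 2)*(g^3 - 3*g^2) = g*(g + 2)*(g^2 - 3*g) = g^2*(g + 2)*(g - 3)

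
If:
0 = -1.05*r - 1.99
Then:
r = -1.90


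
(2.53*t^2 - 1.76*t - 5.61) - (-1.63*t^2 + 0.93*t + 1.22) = 4.16*t^2 - 2.69*t - 6.83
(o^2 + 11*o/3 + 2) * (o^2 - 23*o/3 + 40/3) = o^4 - 4*o^3 - 115*o^2/9 + 302*o/9 + 80/3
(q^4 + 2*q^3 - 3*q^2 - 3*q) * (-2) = -2*q^4 - 4*q^3 + 6*q^2 + 6*q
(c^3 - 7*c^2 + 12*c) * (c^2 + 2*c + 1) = c^5 - 5*c^4 - c^3 + 17*c^2 + 12*c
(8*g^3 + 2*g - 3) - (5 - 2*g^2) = 8*g^3 + 2*g^2 + 2*g - 8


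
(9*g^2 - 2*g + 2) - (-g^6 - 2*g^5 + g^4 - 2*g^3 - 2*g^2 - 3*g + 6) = g^6 + 2*g^5 - g^4 + 2*g^3 + 11*g^2 + g - 4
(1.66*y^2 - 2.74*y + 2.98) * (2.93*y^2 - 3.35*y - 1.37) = 4.8638*y^4 - 13.5892*y^3 + 15.6362*y^2 - 6.2292*y - 4.0826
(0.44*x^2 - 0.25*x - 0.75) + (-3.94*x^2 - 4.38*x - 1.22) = -3.5*x^2 - 4.63*x - 1.97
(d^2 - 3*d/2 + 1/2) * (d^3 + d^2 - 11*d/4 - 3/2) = d^5 - d^4/2 - 15*d^3/4 + 25*d^2/8 + 7*d/8 - 3/4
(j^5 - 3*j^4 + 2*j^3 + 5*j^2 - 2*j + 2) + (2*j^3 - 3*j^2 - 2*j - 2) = j^5 - 3*j^4 + 4*j^3 + 2*j^2 - 4*j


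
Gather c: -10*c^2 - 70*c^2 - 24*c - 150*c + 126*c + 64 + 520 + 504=-80*c^2 - 48*c + 1088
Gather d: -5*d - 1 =-5*d - 1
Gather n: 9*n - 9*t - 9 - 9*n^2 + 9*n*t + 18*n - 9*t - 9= -9*n^2 + n*(9*t + 27) - 18*t - 18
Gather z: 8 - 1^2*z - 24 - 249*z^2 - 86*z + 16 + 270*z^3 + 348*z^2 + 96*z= 270*z^3 + 99*z^2 + 9*z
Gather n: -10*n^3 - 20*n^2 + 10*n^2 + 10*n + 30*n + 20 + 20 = -10*n^3 - 10*n^2 + 40*n + 40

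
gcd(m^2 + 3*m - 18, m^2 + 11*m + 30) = m + 6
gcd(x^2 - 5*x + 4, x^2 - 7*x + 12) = x - 4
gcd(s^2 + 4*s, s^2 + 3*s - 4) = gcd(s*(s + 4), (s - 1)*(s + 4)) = s + 4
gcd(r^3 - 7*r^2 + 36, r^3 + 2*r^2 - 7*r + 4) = 1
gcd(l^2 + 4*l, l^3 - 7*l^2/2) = l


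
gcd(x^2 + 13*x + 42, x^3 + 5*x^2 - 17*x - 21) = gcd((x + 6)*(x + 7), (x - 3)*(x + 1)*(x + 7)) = x + 7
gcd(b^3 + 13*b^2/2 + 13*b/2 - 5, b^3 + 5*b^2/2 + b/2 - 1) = b^2 + 3*b/2 - 1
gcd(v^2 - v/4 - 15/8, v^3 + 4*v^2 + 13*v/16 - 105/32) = v + 5/4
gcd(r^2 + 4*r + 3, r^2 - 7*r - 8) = r + 1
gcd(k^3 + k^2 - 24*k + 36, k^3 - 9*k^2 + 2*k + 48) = k - 3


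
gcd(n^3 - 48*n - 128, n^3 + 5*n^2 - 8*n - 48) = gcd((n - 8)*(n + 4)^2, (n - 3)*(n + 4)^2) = n^2 + 8*n + 16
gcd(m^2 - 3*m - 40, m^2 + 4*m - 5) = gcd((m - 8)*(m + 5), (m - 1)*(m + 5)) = m + 5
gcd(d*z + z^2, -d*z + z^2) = z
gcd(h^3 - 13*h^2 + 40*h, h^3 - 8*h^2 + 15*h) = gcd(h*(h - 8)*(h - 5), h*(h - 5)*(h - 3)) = h^2 - 5*h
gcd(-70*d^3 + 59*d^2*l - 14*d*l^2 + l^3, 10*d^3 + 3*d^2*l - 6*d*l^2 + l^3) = 10*d^2 - 7*d*l + l^2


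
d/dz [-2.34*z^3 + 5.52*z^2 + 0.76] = z*(11.04 - 7.02*z)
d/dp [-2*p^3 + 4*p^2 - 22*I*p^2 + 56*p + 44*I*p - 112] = -6*p^2 + p*(8 - 44*I) + 56 + 44*I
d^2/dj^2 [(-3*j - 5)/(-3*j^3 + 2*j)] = 2*(81*j^5 + 270*j^4 + 18*j^3 - 90*j^2 + 20)/(j^3*(27*j^6 - 54*j^4 + 36*j^2 - 8))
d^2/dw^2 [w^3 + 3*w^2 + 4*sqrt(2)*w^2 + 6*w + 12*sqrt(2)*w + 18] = 6*w + 6 + 8*sqrt(2)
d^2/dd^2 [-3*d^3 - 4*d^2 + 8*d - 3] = -18*d - 8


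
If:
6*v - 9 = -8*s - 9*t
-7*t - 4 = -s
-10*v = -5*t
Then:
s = 111/68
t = -23/68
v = -23/136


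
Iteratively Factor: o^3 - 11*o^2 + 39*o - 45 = (o - 3)*(o^2 - 8*o + 15) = (o - 3)^2*(o - 5)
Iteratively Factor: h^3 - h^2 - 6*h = (h + 2)*(h^2 - 3*h) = (h - 3)*(h + 2)*(h)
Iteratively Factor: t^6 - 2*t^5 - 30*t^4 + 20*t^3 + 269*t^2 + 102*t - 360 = (t + 2)*(t^5 - 4*t^4 - 22*t^3 + 64*t^2 + 141*t - 180) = (t - 5)*(t + 2)*(t^4 + t^3 - 17*t^2 - 21*t + 36) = (t - 5)*(t - 1)*(t + 2)*(t^3 + 2*t^2 - 15*t - 36) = (t - 5)*(t - 4)*(t - 1)*(t + 2)*(t^2 + 6*t + 9) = (t - 5)*(t - 4)*(t - 1)*(t + 2)*(t + 3)*(t + 3)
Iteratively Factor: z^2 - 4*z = (z - 4)*(z)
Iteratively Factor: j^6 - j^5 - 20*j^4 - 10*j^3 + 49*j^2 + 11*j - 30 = (j - 1)*(j^5 - 20*j^3 - 30*j^2 + 19*j + 30) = (j - 1)*(j + 3)*(j^4 - 3*j^3 - 11*j^2 + 3*j + 10) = (j - 1)*(j + 1)*(j + 3)*(j^3 - 4*j^2 - 7*j + 10) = (j - 5)*(j - 1)*(j + 1)*(j + 3)*(j^2 + j - 2) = (j - 5)*(j - 1)^2*(j + 1)*(j + 3)*(j + 2)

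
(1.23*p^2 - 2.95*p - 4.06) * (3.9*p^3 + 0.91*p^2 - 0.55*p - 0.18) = 4.797*p^5 - 10.3857*p^4 - 19.195*p^3 - 2.2935*p^2 + 2.764*p + 0.7308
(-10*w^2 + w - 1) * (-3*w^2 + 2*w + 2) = 30*w^4 - 23*w^3 - 15*w^2 - 2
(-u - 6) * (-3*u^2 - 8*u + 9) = 3*u^3 + 26*u^2 + 39*u - 54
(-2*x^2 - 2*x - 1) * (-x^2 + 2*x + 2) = 2*x^4 - 2*x^3 - 7*x^2 - 6*x - 2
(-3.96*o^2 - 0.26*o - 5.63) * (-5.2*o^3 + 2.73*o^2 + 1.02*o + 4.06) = 20.592*o^5 - 9.4588*o^4 + 24.527*o^3 - 31.7127*o^2 - 6.7982*o - 22.8578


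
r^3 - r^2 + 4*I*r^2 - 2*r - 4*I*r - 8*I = (r - 2)*(r + 1)*(r + 4*I)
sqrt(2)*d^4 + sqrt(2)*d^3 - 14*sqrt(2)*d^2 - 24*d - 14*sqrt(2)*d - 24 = (d - 3*sqrt(2))*(d + sqrt(2))*(d + 2*sqrt(2))*(sqrt(2)*d + sqrt(2))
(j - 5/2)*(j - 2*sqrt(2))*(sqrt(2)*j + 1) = sqrt(2)*j^3 - 5*sqrt(2)*j^2/2 - 3*j^2 - 2*sqrt(2)*j + 15*j/2 + 5*sqrt(2)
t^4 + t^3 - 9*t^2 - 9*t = t*(t - 3)*(t + 1)*(t + 3)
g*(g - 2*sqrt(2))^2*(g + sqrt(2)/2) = g^4 - 7*sqrt(2)*g^3/2 + 4*g^2 + 4*sqrt(2)*g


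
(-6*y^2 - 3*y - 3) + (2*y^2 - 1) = -4*y^2 - 3*y - 4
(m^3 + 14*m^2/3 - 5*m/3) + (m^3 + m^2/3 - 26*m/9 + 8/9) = 2*m^3 + 5*m^2 - 41*m/9 + 8/9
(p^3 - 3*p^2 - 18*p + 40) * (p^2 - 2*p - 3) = p^5 - 5*p^4 - 15*p^3 + 85*p^2 - 26*p - 120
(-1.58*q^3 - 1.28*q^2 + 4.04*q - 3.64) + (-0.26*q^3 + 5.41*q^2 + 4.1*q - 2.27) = -1.84*q^3 + 4.13*q^2 + 8.14*q - 5.91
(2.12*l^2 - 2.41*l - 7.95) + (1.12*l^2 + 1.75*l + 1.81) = 3.24*l^2 - 0.66*l - 6.14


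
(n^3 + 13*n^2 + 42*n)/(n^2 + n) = (n^2 + 13*n + 42)/(n + 1)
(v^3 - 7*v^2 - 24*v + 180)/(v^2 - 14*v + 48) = (v^2 - v - 30)/(v - 8)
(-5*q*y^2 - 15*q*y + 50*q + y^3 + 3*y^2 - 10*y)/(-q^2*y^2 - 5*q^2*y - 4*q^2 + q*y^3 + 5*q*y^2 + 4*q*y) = (5*q*y^2 + 15*q*y - 50*q - y^3 - 3*y^2 + 10*y)/(q*(q*y^2 + 5*q*y + 4*q - y^3 - 5*y^2 - 4*y))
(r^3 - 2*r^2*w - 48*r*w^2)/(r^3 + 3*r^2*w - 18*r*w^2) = (r - 8*w)/(r - 3*w)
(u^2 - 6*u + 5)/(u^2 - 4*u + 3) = (u - 5)/(u - 3)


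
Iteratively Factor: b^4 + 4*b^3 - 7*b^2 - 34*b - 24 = (b + 2)*(b^3 + 2*b^2 - 11*b - 12) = (b + 1)*(b + 2)*(b^2 + b - 12) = (b - 3)*(b + 1)*(b + 2)*(b + 4)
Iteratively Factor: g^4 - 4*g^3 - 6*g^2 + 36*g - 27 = (g - 3)*(g^3 - g^2 - 9*g + 9) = (g - 3)^2*(g^2 + 2*g - 3) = (g - 3)^2*(g + 3)*(g - 1)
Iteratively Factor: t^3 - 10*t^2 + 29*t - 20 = (t - 1)*(t^2 - 9*t + 20) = (t - 4)*(t - 1)*(t - 5)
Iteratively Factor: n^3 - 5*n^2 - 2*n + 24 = (n - 4)*(n^2 - n - 6) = (n - 4)*(n + 2)*(n - 3)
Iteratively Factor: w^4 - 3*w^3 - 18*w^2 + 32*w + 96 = (w + 2)*(w^3 - 5*w^2 - 8*w + 48) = (w + 2)*(w + 3)*(w^2 - 8*w + 16) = (w - 4)*(w + 2)*(w + 3)*(w - 4)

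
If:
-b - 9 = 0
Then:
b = -9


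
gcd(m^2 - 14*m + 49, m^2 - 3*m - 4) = 1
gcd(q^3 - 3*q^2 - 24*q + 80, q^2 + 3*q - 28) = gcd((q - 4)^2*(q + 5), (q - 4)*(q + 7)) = q - 4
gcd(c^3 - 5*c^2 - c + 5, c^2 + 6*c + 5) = c + 1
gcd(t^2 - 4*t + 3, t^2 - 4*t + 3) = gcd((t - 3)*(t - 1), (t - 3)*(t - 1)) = t^2 - 4*t + 3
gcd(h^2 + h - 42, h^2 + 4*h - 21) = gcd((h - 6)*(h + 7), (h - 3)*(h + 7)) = h + 7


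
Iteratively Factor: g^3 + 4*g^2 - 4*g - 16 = (g + 4)*(g^2 - 4) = (g - 2)*(g + 4)*(g + 2)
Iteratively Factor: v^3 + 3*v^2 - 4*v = (v + 4)*(v^2 - v) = (v - 1)*(v + 4)*(v)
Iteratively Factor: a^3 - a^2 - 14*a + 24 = (a - 2)*(a^2 + a - 12) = (a - 3)*(a - 2)*(a + 4)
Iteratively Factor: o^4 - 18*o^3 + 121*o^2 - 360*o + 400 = (o - 5)*(o^3 - 13*o^2 + 56*o - 80) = (o - 5)*(o - 4)*(o^2 - 9*o + 20) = (o - 5)*(o - 4)^2*(o - 5)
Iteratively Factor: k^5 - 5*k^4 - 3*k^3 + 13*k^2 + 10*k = (k - 2)*(k^4 - 3*k^3 - 9*k^2 - 5*k) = (k - 5)*(k - 2)*(k^3 + 2*k^2 + k) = (k - 5)*(k - 2)*(k + 1)*(k^2 + k) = (k - 5)*(k - 2)*(k + 1)^2*(k)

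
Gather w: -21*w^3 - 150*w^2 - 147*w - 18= -21*w^3 - 150*w^2 - 147*w - 18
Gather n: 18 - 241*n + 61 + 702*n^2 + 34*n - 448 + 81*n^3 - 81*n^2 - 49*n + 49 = 81*n^3 + 621*n^2 - 256*n - 320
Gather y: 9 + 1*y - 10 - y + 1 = 0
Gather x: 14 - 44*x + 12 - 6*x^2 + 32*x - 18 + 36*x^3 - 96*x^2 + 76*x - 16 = 36*x^3 - 102*x^2 + 64*x - 8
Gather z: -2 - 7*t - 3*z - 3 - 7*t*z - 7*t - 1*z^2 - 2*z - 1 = -14*t - z^2 + z*(-7*t - 5) - 6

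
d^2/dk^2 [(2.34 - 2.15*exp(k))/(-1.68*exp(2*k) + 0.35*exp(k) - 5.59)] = (6.06816*exp(4*k) - 25.153464*exp(3*k) - 117.01872*exp(2*k) + 91.821457*exp(k) + 62.605205)*exp(k)/(4.741632*exp(6*k) - 2.96352*exp(5*k) + 47.949048*exp(4*k) - 19.764395*exp(3*k) + 159.544749*exp(2*k) - 32.810505*exp(k) + 174.676879)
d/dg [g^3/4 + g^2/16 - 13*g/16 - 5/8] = 3*g^2/4 + g/8 - 13/16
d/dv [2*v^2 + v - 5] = 4*v + 1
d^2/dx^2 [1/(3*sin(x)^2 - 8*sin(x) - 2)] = 2*(18*sin(x)^4 - 36*sin(x)^3 + 17*sin(x)^2 + 64*sin(x) - 70)/(-3*sin(x)^2 + 8*sin(x) + 2)^3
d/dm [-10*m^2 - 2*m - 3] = -20*m - 2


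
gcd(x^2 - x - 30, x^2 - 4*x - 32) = 1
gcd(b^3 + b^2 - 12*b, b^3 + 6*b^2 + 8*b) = b^2 + 4*b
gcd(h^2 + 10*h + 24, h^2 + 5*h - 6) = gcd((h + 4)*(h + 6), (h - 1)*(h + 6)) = h + 6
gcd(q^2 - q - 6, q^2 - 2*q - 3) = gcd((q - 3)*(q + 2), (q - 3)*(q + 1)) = q - 3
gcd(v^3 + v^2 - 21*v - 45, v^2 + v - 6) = v + 3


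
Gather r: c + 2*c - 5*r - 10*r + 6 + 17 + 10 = 3*c - 15*r + 33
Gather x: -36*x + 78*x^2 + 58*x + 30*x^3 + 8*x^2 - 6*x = 30*x^3 + 86*x^2 + 16*x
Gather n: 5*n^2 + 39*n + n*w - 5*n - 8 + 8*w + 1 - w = 5*n^2 + n*(w + 34) + 7*w - 7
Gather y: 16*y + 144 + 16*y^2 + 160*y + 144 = 16*y^2 + 176*y + 288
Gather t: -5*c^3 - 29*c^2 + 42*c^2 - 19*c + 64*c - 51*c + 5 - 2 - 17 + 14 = -5*c^3 + 13*c^2 - 6*c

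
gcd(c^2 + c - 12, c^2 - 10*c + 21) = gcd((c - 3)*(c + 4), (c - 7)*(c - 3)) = c - 3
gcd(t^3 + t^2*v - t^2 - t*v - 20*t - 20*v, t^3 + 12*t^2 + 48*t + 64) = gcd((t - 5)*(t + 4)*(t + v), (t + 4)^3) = t + 4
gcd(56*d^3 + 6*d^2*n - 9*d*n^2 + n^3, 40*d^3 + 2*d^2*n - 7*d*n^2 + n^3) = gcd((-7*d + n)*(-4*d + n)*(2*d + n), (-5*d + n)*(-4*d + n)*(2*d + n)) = 8*d^2 + 2*d*n - n^2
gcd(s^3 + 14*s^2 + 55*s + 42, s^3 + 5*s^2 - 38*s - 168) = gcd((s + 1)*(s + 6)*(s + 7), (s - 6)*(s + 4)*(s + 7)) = s + 7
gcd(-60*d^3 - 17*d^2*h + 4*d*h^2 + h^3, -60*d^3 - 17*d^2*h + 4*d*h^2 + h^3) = 60*d^3 + 17*d^2*h - 4*d*h^2 - h^3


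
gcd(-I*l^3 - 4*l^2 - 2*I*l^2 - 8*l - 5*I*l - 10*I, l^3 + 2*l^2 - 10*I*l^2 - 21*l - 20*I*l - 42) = l + 2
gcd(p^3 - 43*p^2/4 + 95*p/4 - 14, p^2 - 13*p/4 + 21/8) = p - 7/4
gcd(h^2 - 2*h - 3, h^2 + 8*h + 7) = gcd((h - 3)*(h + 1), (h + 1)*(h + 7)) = h + 1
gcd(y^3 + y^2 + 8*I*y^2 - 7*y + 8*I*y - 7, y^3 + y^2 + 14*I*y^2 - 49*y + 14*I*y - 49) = y^2 + y*(1 + 7*I) + 7*I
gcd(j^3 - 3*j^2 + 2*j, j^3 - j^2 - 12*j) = j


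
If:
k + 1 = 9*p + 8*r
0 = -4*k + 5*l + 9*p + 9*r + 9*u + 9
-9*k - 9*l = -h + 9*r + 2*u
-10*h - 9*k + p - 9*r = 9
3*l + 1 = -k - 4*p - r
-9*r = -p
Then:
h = -85707/55609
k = 39621/55609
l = -44940/55609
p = 9630/55609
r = 1070/55609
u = -23733/55609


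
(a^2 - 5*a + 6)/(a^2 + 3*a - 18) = (a - 2)/(a + 6)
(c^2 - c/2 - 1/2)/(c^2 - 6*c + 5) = (c + 1/2)/(c - 5)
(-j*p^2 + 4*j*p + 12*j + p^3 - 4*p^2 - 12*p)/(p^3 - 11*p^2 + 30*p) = (-j*p - 2*j + p^2 + 2*p)/(p*(p - 5))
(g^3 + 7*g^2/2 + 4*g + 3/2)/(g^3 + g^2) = 1 + 5/(2*g) + 3/(2*g^2)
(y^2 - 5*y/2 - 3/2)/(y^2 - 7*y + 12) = (y + 1/2)/(y - 4)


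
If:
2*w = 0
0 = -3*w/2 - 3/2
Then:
No Solution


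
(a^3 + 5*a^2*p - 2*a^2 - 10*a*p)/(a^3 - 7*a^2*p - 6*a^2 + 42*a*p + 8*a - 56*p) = a*(-a - 5*p)/(-a^2 + 7*a*p + 4*a - 28*p)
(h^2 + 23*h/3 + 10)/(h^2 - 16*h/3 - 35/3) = (h + 6)/(h - 7)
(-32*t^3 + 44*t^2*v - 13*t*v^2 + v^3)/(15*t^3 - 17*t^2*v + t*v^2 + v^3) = (-32*t^2 + 12*t*v - v^2)/(15*t^2 - 2*t*v - v^2)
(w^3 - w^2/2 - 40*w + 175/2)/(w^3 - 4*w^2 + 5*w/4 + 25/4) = 2*(w^2 + 2*w - 35)/(2*w^2 - 3*w - 5)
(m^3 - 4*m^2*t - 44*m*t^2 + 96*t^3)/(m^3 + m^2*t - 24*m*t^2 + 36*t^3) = (-m + 8*t)/(-m + 3*t)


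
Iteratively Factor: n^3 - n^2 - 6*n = (n - 3)*(n^2 + 2*n) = n*(n - 3)*(n + 2)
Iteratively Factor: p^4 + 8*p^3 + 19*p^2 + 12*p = (p)*(p^3 + 8*p^2 + 19*p + 12) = p*(p + 3)*(p^2 + 5*p + 4) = p*(p + 1)*(p + 3)*(p + 4)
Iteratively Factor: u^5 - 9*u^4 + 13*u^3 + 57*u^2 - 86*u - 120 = (u - 4)*(u^4 - 5*u^3 - 7*u^2 + 29*u + 30) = (u - 4)*(u - 3)*(u^3 - 2*u^2 - 13*u - 10) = (u - 4)*(u - 3)*(u + 2)*(u^2 - 4*u - 5) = (u - 4)*(u - 3)*(u + 1)*(u + 2)*(u - 5)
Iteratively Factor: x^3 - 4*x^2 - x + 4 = (x - 1)*(x^2 - 3*x - 4) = (x - 1)*(x + 1)*(x - 4)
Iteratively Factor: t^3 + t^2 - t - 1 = (t - 1)*(t^2 + 2*t + 1) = (t - 1)*(t + 1)*(t + 1)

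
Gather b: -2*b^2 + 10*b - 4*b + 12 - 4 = -2*b^2 + 6*b + 8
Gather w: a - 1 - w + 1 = a - w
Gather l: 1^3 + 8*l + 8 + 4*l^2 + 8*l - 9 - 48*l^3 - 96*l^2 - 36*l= -48*l^3 - 92*l^2 - 20*l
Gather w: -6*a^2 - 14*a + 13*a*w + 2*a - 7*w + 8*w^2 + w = -6*a^2 - 12*a + 8*w^2 + w*(13*a - 6)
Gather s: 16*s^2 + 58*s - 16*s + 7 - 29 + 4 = 16*s^2 + 42*s - 18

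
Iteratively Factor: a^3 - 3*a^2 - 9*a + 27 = (a - 3)*(a^2 - 9) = (a - 3)^2*(a + 3)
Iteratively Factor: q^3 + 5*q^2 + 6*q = (q)*(q^2 + 5*q + 6) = q*(q + 2)*(q + 3)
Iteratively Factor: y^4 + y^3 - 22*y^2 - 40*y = (y)*(y^3 + y^2 - 22*y - 40) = y*(y + 2)*(y^2 - y - 20) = y*(y + 2)*(y + 4)*(y - 5)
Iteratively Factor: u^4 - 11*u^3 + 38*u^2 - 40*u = (u - 2)*(u^3 - 9*u^2 + 20*u) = (u - 5)*(u - 2)*(u^2 - 4*u) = u*(u - 5)*(u - 2)*(u - 4)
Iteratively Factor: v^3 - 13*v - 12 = (v + 3)*(v^2 - 3*v - 4) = (v + 1)*(v + 3)*(v - 4)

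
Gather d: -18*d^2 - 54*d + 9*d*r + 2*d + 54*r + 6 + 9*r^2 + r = -18*d^2 + d*(9*r - 52) + 9*r^2 + 55*r + 6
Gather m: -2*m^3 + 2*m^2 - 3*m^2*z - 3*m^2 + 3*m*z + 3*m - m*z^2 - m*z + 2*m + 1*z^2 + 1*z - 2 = -2*m^3 + m^2*(-3*z - 1) + m*(-z^2 + 2*z + 5) + z^2 + z - 2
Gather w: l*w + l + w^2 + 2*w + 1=l + w^2 + w*(l + 2) + 1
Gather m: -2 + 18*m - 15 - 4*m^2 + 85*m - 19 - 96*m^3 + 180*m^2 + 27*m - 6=-96*m^3 + 176*m^2 + 130*m - 42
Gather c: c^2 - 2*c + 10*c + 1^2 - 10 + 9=c^2 + 8*c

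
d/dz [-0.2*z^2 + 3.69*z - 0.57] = 3.69 - 0.4*z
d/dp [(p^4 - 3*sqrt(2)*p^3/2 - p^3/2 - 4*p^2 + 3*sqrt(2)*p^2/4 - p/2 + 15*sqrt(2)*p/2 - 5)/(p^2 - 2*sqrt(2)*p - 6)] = (4*p^5 - 15*sqrt(2)*p^4 - p^4 - 24*p^3 + 4*sqrt(2)*p^3 + 13*p^2 + 55*sqrt(2)*p^2 - 18*sqrt(2)*p + 116*p - 110*sqrt(2) + 6)/(2*(p^4 - 4*sqrt(2)*p^3 - 4*p^2 + 24*sqrt(2)*p + 36))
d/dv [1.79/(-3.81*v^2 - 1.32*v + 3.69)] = (13.6398*v + 2.3628)/(3.81*v^2 + 1.32*v - 3.69)^2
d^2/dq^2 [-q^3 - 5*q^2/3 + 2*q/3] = -6*q - 10/3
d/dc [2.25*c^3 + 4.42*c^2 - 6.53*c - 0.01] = 6.75*c^2 + 8.84*c - 6.53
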